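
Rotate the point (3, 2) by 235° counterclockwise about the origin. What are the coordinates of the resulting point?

Rotation matrix for 235°: [[cos 235°, -sin 235°], [sin 235°, cos 235°]] ≈ [[-0.573576, 0.819152], [-0.819152, -0.573576]]
[[-0.573576, 0.819152], [-0.819152, -0.573576]] × [3, 2]ᵀ ≈ [-0.0824, -3.6046]ᵀ
Result: (-0.0824, -3.6046)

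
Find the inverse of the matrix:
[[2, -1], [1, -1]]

For [[a,b],[c,d]], inverse = (1/det)·[[d,-b],[-c,a]]
det = (2)(-1) - (-1)(1) = -2 - -1 = -1
Inverse = (1/-1)·[[-1, 1], [-1, 2]]
= [[1, -1], [1, -2]]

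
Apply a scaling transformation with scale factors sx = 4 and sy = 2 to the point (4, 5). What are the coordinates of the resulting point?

Scaling matrix:
[[4, 0], [0, 2]]
Result: (4 × 4, 5 × 2) = (16, 10)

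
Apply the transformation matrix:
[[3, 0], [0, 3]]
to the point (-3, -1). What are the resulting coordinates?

Matrix multiplication:
[[3, 0], [0, 3]] × [-3, -1]ᵀ
= [(3)(-3) + (0)(-1), (0)(-3) + (3)(-1)]ᵀ
= [-9, -3]ᵀ
Result: (-9, -3)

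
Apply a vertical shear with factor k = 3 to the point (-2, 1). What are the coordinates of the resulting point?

Shear matrix for vertical shear with factor k = 3:
[[1, 0], [3, 1]]
Result: (-2, 1) → (-2, -5)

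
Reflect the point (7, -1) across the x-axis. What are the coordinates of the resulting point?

Reflection across x-axis: (7, -1) → (7, 1)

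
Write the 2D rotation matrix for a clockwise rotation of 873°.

Rotation matrix formula: [[cos θ, -sin θ], [sin θ, cos θ]]
A clockwise rotation by 873° is equivalent to a counterclockwise rotation by -873°.
For θ = -873°:
cos(-873°) = -0.8910
sin(-873°) = -0.4540
Result: [[-0.8910, 0.4540], [-0.4540, -0.8910]]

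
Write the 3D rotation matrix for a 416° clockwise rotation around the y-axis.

Rotation matrix for clockwise 416° around y-axis:
A clockwise rotation by 416° is a counterclockwise rotation by -416°.
cos(-416°) = 0.5592, sin(-416°) = -0.8290
Result: [[0.5592, 0, -0.8290], [0, 1, 0], [0.8290, 0, 0.5592]]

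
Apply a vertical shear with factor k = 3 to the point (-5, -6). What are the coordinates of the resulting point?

Shear matrix for vertical shear with factor k = 3:
[[1, 0], [3, 1]]
Result: (-5, -6) → (-5, -21)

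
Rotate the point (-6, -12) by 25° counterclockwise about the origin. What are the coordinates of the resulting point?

Rotation matrix for 25°: [[cos 25°, -sin 25°], [sin 25°, cos 25°]] ≈ [[0.906308, -0.422618], [0.422618, 0.906308]]
[[0.906308, -0.422618], [0.422618, 0.906308]] × [-6, -12]ᵀ ≈ [-0.3664, -13.4114]ᵀ
Result: (-0.3664, -13.4114)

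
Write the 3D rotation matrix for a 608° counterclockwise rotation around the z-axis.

Rotation matrix for counterclockwise 608° around z-axis:
cos(608°) = -0.3746, sin(608°) = -0.9272
Result: [[-0.3746, 0.9272, 0], [-0.9272, -0.3746, 0], [0, 0, 1]]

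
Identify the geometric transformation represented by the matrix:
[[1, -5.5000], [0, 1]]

This matrix represents: horizontal shear with factor -5.5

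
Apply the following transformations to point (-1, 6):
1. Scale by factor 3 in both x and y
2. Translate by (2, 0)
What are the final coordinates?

Step 1: Scale (-1, 6) by 3 → (-3, 18)
Step 2: Translate by (2, 0) → (-1, 18)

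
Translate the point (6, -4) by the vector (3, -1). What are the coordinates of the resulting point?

Translation by (3, -1) (homogeneous matrix [[1, 0, 3], [0, 1, -1], [0, 0, 1]]):
x' = 6 + 3 = 9
y' = -4 + -1 = -5
Result: (9, -5)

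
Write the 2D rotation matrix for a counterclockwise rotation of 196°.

Rotation matrix formula: [[cos θ, -sin θ], [sin θ, cos θ]]
For θ = 196°:
cos(196°) = -0.9613
sin(196°) = -0.2756
Result: [[-0.9613, 0.2756], [-0.2756, -0.9613]]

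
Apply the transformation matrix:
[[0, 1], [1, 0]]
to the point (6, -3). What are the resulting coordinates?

Matrix multiplication:
[[0, 1], [1, 0]] × [6, -3]ᵀ
= [(0)(6) + (1)(-3), (1)(6) + (0)(-3)]ᵀ
= [-3, 6]ᵀ
Result: (-3, 6)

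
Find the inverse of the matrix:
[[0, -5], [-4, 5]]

For [[a,b],[c,d]], inverse = (1/det)·[[d,-b],[-c,a]]
det = (0)(5) - (-5)(-4) = 0 - 20 = -20
Inverse = (1/-20)·[[5, 5], [4, 0]]
= [[-1/4, -1/4], [-1/5, 0]]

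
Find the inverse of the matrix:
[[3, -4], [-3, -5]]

For [[a,b],[c,d]], inverse = (1/det)·[[d,-b],[-c,a]]
det = (3)(-5) - (-4)(-3) = -15 - 12 = -27
Inverse = (1/-27)·[[-5, 4], [3, 3]]
= [[5/27, -4/27], [-1/9, -1/9]]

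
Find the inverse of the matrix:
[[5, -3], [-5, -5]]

For [[a,b],[c,d]], inverse = (1/det)·[[d,-b],[-c,a]]
det = (5)(-5) - (-3)(-5) = -25 - 15 = -40
Inverse = (1/-40)·[[-5, 3], [5, 5]]
= [[1/8, -3/40], [-1/8, -1/8]]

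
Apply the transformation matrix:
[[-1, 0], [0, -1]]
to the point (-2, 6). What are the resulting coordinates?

Matrix multiplication:
[[-1, 0], [0, -1]] × [-2, 6]ᵀ
= [(-1)(-2) + (0)(6), (0)(-2) + (-1)(6)]ᵀ
= [2, -6]ᵀ
Result: (2, -6)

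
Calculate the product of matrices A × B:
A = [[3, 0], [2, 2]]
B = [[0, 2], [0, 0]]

Matrix multiplication:
C[0][0] = 3×0 + 0×0 = 0
C[0][1] = 3×2 + 0×0 = 6
C[1][0] = 2×0 + 2×0 = 0
C[1][1] = 2×2 + 2×0 = 4
Result: [[0, 6], [0, 4]]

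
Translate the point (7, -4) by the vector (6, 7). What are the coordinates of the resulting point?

Translation by (6, 7) (homogeneous matrix [[1, 0, 6], [0, 1, 7], [0, 0, 1]]):
x' = 7 + 6 = 13
y' = -4 + 7 = 3
Result: (13, 3)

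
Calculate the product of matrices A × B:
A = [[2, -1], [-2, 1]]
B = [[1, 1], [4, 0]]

Matrix multiplication:
C[0][0] = 2×1 + -1×4 = -2
C[0][1] = 2×1 + -1×0 = 2
C[1][0] = -2×1 + 1×4 = 2
C[1][1] = -2×1 + 1×0 = -2
Result: [[-2, 2], [2, -2]]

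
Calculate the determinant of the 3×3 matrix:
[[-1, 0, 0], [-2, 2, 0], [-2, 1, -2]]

Expansion along first row:
det = -1·det([[2,0],[1,-2]]) - 0·det([[-2,0],[-2,-2]]) + 0·det([[-2,2],[-2,1]])
    = -1·(2·-2 - 0·1) - 0·(-2·-2 - 0·-2) + 0·(-2·1 - 2·-2)
    = -1·-4 - 0·4 + 0·2
    = 4 + 0 + 0 = 4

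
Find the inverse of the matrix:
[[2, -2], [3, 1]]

For [[a,b],[c,d]], inverse = (1/det)·[[d,-b],[-c,a]]
det = (2)(1) - (-2)(3) = 2 - -6 = 8
Inverse = (1/8)·[[1, 2], [-3, 2]]
= [[1/8, 1/4], [-3/8, 1/4]]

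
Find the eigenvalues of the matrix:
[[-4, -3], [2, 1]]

Characteristic equation: det(A - λI) = 0
λ² - (trace)λ + (det) = 0
trace = -4 + 1 = -3, det = (-4)(1) - (-3)(2) = 2
λ² - (-3)λ + (2) = 0
λ = (-3 ± √((-3)² - 4·(2))) / 2 = (-3 ± √1) / 2
Solving: λ = -2, -1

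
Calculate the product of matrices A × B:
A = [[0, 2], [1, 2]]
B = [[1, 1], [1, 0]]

Matrix multiplication:
C[0][0] = 0×1 + 2×1 = 2
C[0][1] = 0×1 + 2×0 = 0
C[1][0] = 1×1 + 2×1 = 3
C[1][1] = 1×1 + 2×0 = 1
Result: [[2, 0], [3, 1]]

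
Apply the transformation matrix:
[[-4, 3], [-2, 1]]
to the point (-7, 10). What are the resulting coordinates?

Matrix multiplication:
[[-4, 3], [-2, 1]] × [-7, 10]ᵀ
= [(-4)(-7) + (3)(10), (-2)(-7) + (1)(10)]ᵀ
= [58, 24]ᵀ
Result: (58, 24)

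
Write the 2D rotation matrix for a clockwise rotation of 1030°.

Rotation matrix formula: [[cos θ, -sin θ], [sin θ, cos θ]]
A clockwise rotation by 1030° is equivalent to a counterclockwise rotation by -1030°.
For θ = -1030°:
cos(-1030°) = 0.6428
sin(-1030°) = 0.7660
Result: [[0.6428, -0.7660], [0.7660, 0.6428]]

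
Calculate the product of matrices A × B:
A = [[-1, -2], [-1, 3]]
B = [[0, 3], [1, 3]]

Matrix multiplication:
C[0][0] = -1×0 + -2×1 = -2
C[0][1] = -1×3 + -2×3 = -9
C[1][0] = -1×0 + 3×1 = 3
C[1][1] = -1×3 + 3×3 = 6
Result: [[-2, -9], [3, 6]]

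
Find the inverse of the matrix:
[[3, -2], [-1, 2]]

For [[a,b],[c,d]], inverse = (1/det)·[[d,-b],[-c,a]]
det = (3)(2) - (-2)(-1) = 6 - 2 = 4
Inverse = (1/4)·[[2, 2], [1, 3]]
= [[1/2, 1/2], [1/4, 3/4]]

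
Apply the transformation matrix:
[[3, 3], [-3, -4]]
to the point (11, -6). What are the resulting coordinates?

Matrix multiplication:
[[3, 3], [-3, -4]] × [11, -6]ᵀ
= [(3)(11) + (3)(-6), (-3)(11) + (-4)(-6)]ᵀ
= [15, -9]ᵀ
Result: (15, -9)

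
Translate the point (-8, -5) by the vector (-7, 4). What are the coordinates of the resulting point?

Translation by (-7, 4) (homogeneous matrix [[1, 0, -7], [0, 1, 4], [0, 0, 1]]):
x' = -8 + -7 = -15
y' = -5 + 4 = -1
Result: (-15, -1)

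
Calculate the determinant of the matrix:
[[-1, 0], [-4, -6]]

For a 2×2 matrix [[a, b], [c, d]], det = ad - bc
det = (-1)(-6) - (0)(-4) = 6 - 0 = 6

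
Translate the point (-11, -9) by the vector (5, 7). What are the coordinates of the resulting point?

Translation by (5, 7) (homogeneous matrix [[1, 0, 5], [0, 1, 7], [0, 0, 1]]):
x' = -11 + 5 = -6
y' = -9 + 7 = -2
Result: (-6, -2)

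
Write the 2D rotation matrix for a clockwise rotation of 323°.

Rotation matrix formula: [[cos θ, -sin θ], [sin θ, cos θ]]
A clockwise rotation by 323° is equivalent to a counterclockwise rotation by -323°.
For θ = -323°:
cos(-323°) = 0.7986
sin(-323°) = 0.6018
Result: [[0.7986, -0.6018], [0.6018, 0.7986]]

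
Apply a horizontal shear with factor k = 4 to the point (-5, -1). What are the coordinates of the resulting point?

Shear matrix for horizontal shear with factor k = 4:
[[1, 4], [0, 1]]
Result: (-5, -1) → (-9, -1)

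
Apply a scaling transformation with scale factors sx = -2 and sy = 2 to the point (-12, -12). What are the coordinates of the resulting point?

Scaling matrix:
[[-2, 0], [0, 2]]
Result: (-12 × -2, -12 × 2) = (24, -24)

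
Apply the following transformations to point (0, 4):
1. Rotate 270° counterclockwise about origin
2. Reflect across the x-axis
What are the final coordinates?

Step 1: Rotate 270° → (4, 0)
Step 2: Reflect across x-axis → (4, 0)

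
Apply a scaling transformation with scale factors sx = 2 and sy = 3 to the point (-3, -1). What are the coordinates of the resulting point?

Scaling matrix:
[[2, 0], [0, 3]]
Result: (-3 × 2, -1 × 3) = (-6, -3)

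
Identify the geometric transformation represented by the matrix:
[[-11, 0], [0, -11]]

This matrix represents: uniform scaling by factor -11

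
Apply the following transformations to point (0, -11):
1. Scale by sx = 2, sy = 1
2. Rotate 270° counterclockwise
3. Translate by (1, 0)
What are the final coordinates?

Step 1: Scale → (0, -11)
Step 2: Rotate 270° → (-11, 0)
Step 3: Translate → (-10, 0)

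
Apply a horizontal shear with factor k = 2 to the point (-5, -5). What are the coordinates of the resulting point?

Shear matrix for horizontal shear with factor k = 2:
[[1, 2], [0, 1]]
Result: (-5, -5) → (-15, -5)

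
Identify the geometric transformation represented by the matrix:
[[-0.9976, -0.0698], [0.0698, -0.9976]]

This matrix represents: rotation by 176° counterclockwise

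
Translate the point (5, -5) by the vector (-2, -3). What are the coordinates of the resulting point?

Translation by (-2, -3) (homogeneous matrix [[1, 0, -2], [0, 1, -3], [0, 0, 1]]):
x' = 5 + -2 = 3
y' = -5 + -3 = -8
Result: (3, -8)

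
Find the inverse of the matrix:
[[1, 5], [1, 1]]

For [[a,b],[c,d]], inverse = (1/det)·[[d,-b],[-c,a]]
det = (1)(1) - (5)(1) = 1 - 5 = -4
Inverse = (1/-4)·[[1, -5], [-1, 1]]
= [[-1/4, 5/4], [1/4, -1/4]]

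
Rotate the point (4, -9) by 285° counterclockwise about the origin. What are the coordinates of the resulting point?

Rotation matrix for 285°: [[cos 285°, -sin 285°], [sin 285°, cos 285°]] ≈ [[0.258819, 0.965926], [-0.965926, 0.258819]]
[[0.258819, 0.965926], [-0.965926, 0.258819]] × [4, -9]ᵀ ≈ [-7.6581, -6.1931]ᵀ
Result: (-7.6581, -6.1931)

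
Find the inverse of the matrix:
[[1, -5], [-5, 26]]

For [[a,b],[c,d]], inverse = (1/det)·[[d,-b],[-c,a]]
det = (1)(26) - (-5)(-5) = 26 - 25 = 1
Inverse = [[26, 5], [5, 1]]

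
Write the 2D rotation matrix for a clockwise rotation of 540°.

Rotation matrix formula: [[cos θ, -sin θ], [sin θ, cos θ]]
A clockwise rotation by 540° is equivalent to a counterclockwise rotation by -540°.
For θ = -540°:
cos(-540°) = -1
sin(-540°) = 0
Result: [[-1, 0], [0, -1]]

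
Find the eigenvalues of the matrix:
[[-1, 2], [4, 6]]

Characteristic equation: det(A - λI) = 0
λ² - (trace)λ + (det) = 0
trace = -1 + 6 = 5, det = (-1)(6) - (2)(4) = -14
λ² - (5)λ + (-14) = 0
λ = (5 ± √((5)² - 4·(-14))) / 2 = (5 ± √81) / 2
Solving: λ = -2, 7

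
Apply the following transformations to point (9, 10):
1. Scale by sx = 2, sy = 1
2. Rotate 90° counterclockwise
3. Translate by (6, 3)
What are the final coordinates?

Step 1: Scale → (18, 10)
Step 2: Rotate 90° → (-10, 18)
Step 3: Translate → (-4, 21)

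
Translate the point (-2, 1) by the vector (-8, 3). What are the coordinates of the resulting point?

Translation by (-8, 3) (homogeneous matrix [[1, 0, -8], [0, 1, 3], [0, 0, 1]]):
x' = -2 + -8 = -10
y' = 1 + 3 = 4
Result: (-10, 4)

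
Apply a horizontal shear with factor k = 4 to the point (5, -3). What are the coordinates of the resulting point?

Shear matrix for horizontal shear with factor k = 4:
[[1, 4], [0, 1]]
Result: (5, -3) → (-7, -3)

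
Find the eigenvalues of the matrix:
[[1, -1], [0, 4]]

Characteristic equation: det(A - λI) = 0
λ² - (trace)λ + (det) = 0
trace = 1 + 4 = 5, det = (1)(4) - (-1)(0) = 4
λ² - (5)λ + (4) = 0
λ = (5 ± √((5)² - 4·(4))) / 2 = (5 ± √9) / 2
Solving: λ = 1, 4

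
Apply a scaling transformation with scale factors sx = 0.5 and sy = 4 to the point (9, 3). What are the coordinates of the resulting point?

Scaling matrix:
[[0.50, 0], [0, 4]]
Result: (9 × 0.5, 3 × 4) = (4.5, 12)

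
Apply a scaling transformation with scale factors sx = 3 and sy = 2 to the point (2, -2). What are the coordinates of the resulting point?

Scaling matrix:
[[3, 0], [0, 2]]
Result: (2 × 3, -2 × 2) = (6, -4)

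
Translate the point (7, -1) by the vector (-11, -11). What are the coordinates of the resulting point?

Translation by (-11, -11) (homogeneous matrix [[1, 0, -11], [0, 1, -11], [0, 0, 1]]):
x' = 7 + -11 = -4
y' = -1 + -11 = -12
Result: (-4, -12)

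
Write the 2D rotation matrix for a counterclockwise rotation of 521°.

Rotation matrix formula: [[cos θ, -sin θ], [sin θ, cos θ]]
For θ = 521°:
cos(521°) = -0.9455
sin(521°) = 0.3256
Result: [[-0.9455, -0.3256], [0.3256, -0.9455]]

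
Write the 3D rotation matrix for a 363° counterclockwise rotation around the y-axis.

Rotation matrix for counterclockwise 363° around y-axis:
cos(363°) = 0.9986, sin(363°) = 0.0523
Result: [[0.9986, 0, 0.0523], [0, 1, 0], [-0.0523, 0, 0.9986]]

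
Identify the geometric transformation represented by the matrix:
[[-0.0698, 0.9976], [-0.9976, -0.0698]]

This matrix represents: rotation by 266° counterclockwise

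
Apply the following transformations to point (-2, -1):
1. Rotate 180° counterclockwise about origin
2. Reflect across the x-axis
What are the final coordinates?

Step 1: Rotate 180° → (2, 1)
Step 2: Reflect across x-axis → (2, -1)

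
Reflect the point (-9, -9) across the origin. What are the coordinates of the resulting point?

Reflection across origin: (-9, -9) → (9, 9)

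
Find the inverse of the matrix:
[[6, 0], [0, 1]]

For [[a,b],[c,d]], inverse = (1/det)·[[d,-b],[-c,a]]
det = (6)(1) - (0)(0) = 6 - 0 = 6
Inverse = (1/6)·[[1, 0], [0, 6]]
= [[1/6, 0], [0, 1]]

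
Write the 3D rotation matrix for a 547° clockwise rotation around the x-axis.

Rotation matrix for clockwise 547° around x-axis:
A clockwise rotation by 547° is a counterclockwise rotation by -547°.
cos(-547°) = -0.9925, sin(-547°) = 0.1219
Result: [[1, 0, 0], [0, -0.9925, -0.1219], [0, 0.1219, -0.9925]]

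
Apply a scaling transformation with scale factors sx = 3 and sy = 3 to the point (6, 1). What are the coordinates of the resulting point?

Scaling matrix:
[[3, 0], [0, 3]]
Result: (6 × 3, 1 × 3) = (18, 3)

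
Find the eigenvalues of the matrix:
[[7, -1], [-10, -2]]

Characteristic equation: det(A - λI) = 0
λ² - (trace)λ + (det) = 0
trace = 7 + -2 = 5, det = (7)(-2) - (-1)(-10) = -24
λ² - (5)λ + (-24) = 0
λ = (5 ± √((5)² - 4·(-24))) / 2 = (5 ± √121) / 2
Solving: λ = -3, 8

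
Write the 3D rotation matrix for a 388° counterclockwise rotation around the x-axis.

Rotation matrix for counterclockwise 388° around x-axis:
cos(388°) = 0.8829, sin(388°) = 0.4695
Result: [[1, 0, 0], [0, 0.8829, -0.4695], [0, 0.4695, 0.8829]]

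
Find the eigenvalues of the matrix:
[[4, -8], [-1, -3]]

Characteristic equation: det(A - λI) = 0
λ² - (trace)λ + (det) = 0
trace = 4 + -3 = 1, det = (4)(-3) - (-8)(-1) = -20
λ² - (1)λ + (-20) = 0
λ = (1 ± √((1)² - 4·(-20))) / 2 = (1 ± √81) / 2
Solving: λ = -4, 5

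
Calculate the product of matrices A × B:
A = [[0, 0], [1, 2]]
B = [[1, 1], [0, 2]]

Matrix multiplication:
C[0][0] = 0×1 + 0×0 = 0
C[0][1] = 0×1 + 0×2 = 0
C[1][0] = 1×1 + 2×0 = 1
C[1][1] = 1×1 + 2×2 = 5
Result: [[0, 0], [1, 5]]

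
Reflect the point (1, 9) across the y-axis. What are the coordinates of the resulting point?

Reflection across y-axis: (1, 9) → (-1, 9)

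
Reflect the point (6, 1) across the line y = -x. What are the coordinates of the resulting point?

Reflection across line y = -x: (6, 1) → (-1, -6)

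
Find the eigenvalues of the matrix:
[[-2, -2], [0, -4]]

Characteristic equation: det(A - λI) = 0
λ² - (trace)λ + (det) = 0
trace = -2 + -4 = -6, det = (-2)(-4) - (-2)(0) = 8
λ² - (-6)λ + (8) = 0
λ = (-6 ± √((-6)² - 4·(8))) / 2 = (-6 ± √4) / 2
Solving: λ = -4, -2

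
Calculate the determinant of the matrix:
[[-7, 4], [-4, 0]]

For a 2×2 matrix [[a, b], [c, d]], det = ad - bc
det = (-7)(0) - (4)(-4) = 0 - -16 = 16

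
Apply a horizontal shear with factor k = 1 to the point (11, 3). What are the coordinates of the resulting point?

Shear matrix for horizontal shear with factor k = 1:
[[1, 1], [0, 1]]
Result: (11, 3) → (14, 3)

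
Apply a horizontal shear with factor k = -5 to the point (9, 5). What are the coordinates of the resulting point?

Shear matrix for horizontal shear with factor k = -5:
[[1, -5], [0, 1]]
Result: (9, 5) → (-16, 5)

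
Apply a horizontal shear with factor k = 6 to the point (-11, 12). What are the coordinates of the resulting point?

Shear matrix for horizontal shear with factor k = 6:
[[1, 6], [0, 1]]
Result: (-11, 12) → (61, 12)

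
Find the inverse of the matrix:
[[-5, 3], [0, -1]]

For [[a,b],[c,d]], inverse = (1/det)·[[d,-b],[-c,a]]
det = (-5)(-1) - (3)(0) = 5 - 0 = 5
Inverse = (1/5)·[[-1, -3], [0, -5]]
= [[-1/5, -3/5], [0, -1]]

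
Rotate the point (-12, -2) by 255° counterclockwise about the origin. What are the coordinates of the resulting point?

Rotation matrix for 255°: [[cos 255°, -sin 255°], [sin 255°, cos 255°]] ≈ [[-0.258819, 0.965926], [-0.965926, -0.258819]]
[[-0.258819, 0.965926], [-0.965926, -0.258819]] × [-12, -2]ᵀ ≈ [1.1740, 12.1087]ᵀ
Result: (1.1740, 12.1087)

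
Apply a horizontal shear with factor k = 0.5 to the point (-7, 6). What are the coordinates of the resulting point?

Shear matrix for horizontal shear with factor k = 0.5:
[[1, 0.50], [0, 1]]
Result: (-7, 6) → (-4, 6)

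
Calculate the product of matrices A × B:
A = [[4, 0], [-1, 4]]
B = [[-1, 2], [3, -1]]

Matrix multiplication:
C[0][0] = 4×-1 + 0×3 = -4
C[0][1] = 4×2 + 0×-1 = 8
C[1][0] = -1×-1 + 4×3 = 13
C[1][1] = -1×2 + 4×-1 = -6
Result: [[-4, 8], [13, -6]]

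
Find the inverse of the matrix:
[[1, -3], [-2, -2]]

For [[a,b],[c,d]], inverse = (1/det)·[[d,-b],[-c,a]]
det = (1)(-2) - (-3)(-2) = -2 - 6 = -8
Inverse = (1/-8)·[[-2, 3], [2, 1]]
= [[1/4, -3/8], [-1/4, -1/8]]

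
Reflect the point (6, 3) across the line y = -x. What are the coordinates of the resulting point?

Reflection across line y = -x: (6, 3) → (-3, -6)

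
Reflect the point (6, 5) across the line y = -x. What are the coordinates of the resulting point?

Reflection across line y = -x: (6, 5) → (-5, -6)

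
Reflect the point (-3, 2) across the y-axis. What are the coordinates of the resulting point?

Reflection across y-axis: (-3, 2) → (3, 2)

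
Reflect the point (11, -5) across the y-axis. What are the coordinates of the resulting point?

Reflection across y-axis: (11, -5) → (-11, -5)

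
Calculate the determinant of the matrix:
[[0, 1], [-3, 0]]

For a 2×2 matrix [[a, b], [c, d]], det = ad - bc
det = (0)(0) - (1)(-3) = 0 - -3 = 3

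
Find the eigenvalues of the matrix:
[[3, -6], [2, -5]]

Characteristic equation: det(A - λI) = 0
λ² - (trace)λ + (det) = 0
trace = 3 + -5 = -2, det = (3)(-5) - (-6)(2) = -3
λ² - (-2)λ + (-3) = 0
λ = (-2 ± √((-2)² - 4·(-3))) / 2 = (-2 ± √16) / 2
Solving: λ = -3, 1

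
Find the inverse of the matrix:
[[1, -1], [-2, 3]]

For [[a,b],[c,d]], inverse = (1/det)·[[d,-b],[-c,a]]
det = (1)(3) - (-1)(-2) = 3 - 2 = 1
Inverse = [[3, 1], [2, 1]]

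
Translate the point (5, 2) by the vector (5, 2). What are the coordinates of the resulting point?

Translation by (5, 2) (homogeneous matrix [[1, 0, 5], [0, 1, 2], [0, 0, 1]]):
x' = 5 + 5 = 10
y' = 2 + 2 = 4
Result: (10, 4)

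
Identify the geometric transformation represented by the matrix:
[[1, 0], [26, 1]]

This matrix represents: vertical shear with factor 26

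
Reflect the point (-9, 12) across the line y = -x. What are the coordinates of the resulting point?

Reflection across line y = -x: (-9, 12) → (-12, 9)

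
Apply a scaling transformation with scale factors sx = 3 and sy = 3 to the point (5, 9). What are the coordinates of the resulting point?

Scaling matrix:
[[3, 0], [0, 3]]
Result: (5 × 3, 9 × 3) = (15, 27)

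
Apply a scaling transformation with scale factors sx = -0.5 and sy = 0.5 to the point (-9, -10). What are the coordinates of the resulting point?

Scaling matrix:
[[-0.50, 0], [0, 0.50]]
Result: (-9 × -0.5, -10 × 0.5) = (4.5, -5)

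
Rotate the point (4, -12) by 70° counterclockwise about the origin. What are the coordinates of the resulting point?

Rotation matrix for 70°: [[cos 70°, -sin 70°], [sin 70°, cos 70°]] ≈ [[0.342020, -0.939693], [0.939693, 0.342020]]
[[0.342020, -0.939693], [0.939693, 0.342020]] × [4, -12]ᵀ ≈ [12.6444, -0.3455]ᵀ
Result: (12.6444, -0.3455)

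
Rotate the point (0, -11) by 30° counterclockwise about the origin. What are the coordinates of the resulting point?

Rotation matrix for 30°: [[cos 30°, -sin 30°], [sin 30°, cos 30°]] ≈ [[0.866025, -0.500000], [0.500000, 0.866025]]
[[0.866025, -0.500000], [0.500000, 0.866025]] × [0, -11]ᵀ ≈ [5.5000, -9.5263]ᵀ
Result: (5.5000, -9.5263)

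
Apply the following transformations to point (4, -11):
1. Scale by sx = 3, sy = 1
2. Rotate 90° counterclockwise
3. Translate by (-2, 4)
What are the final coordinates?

Step 1: Scale → (12, -11)
Step 2: Rotate 90° → (11, 12)
Step 3: Translate → (9, 16)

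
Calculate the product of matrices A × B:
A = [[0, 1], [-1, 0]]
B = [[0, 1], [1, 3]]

Matrix multiplication:
C[0][0] = 0×0 + 1×1 = 1
C[0][1] = 0×1 + 1×3 = 3
C[1][0] = -1×0 + 0×1 = 0
C[1][1] = -1×1 + 0×3 = -1
Result: [[1, 3], [0, -1]]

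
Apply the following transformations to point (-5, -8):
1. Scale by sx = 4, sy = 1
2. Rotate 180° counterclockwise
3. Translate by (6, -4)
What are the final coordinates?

Step 1: Scale → (-20, -8)
Step 2: Rotate 180° → (20, 8)
Step 3: Translate → (26, 4)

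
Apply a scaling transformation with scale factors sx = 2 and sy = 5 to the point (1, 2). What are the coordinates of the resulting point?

Scaling matrix:
[[2, 0], [0, 5]]
Result: (1 × 2, 2 × 5) = (2, 10)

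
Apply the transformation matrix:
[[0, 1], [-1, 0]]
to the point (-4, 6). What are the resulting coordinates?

Matrix multiplication:
[[0, 1], [-1, 0]] × [-4, 6]ᵀ
= [(0)(-4) + (1)(6), (-1)(-4) + (0)(6)]ᵀ
= [6, 4]ᵀ
Result: (6, 4)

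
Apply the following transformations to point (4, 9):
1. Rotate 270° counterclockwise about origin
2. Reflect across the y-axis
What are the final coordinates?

Step 1: Rotate 270° → (9, -4)
Step 2: Reflect across y-axis → (-9, -4)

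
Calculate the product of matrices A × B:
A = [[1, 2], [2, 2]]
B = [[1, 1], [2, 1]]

Matrix multiplication:
C[0][0] = 1×1 + 2×2 = 5
C[0][1] = 1×1 + 2×1 = 3
C[1][0] = 2×1 + 2×2 = 6
C[1][1] = 2×1 + 2×1 = 4
Result: [[5, 3], [6, 4]]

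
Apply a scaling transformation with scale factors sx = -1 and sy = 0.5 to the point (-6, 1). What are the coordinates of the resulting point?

Scaling matrix:
[[-1, 0], [0, 0.50]]
Result: (-6 × -1, 1 × 0.5) = (6, 0.5)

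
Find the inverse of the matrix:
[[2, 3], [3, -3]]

For [[a,b],[c,d]], inverse = (1/det)·[[d,-b],[-c,a]]
det = (2)(-3) - (3)(3) = -6 - 9 = -15
Inverse = (1/-15)·[[-3, -3], [-3, 2]]
= [[1/5, 1/5], [1/5, -2/15]]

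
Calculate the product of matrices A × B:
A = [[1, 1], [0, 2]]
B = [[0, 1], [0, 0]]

Matrix multiplication:
C[0][0] = 1×0 + 1×0 = 0
C[0][1] = 1×1 + 1×0 = 1
C[1][0] = 0×0 + 2×0 = 0
C[1][1] = 0×1 + 2×0 = 0
Result: [[0, 1], [0, 0]]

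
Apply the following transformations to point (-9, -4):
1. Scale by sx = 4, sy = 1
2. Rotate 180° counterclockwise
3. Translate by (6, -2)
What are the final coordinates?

Step 1: Scale → (-36, -4)
Step 2: Rotate 180° → (36, 4)
Step 3: Translate → (42, 2)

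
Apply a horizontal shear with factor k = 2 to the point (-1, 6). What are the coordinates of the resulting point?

Shear matrix for horizontal shear with factor k = 2:
[[1, 2], [0, 1]]
Result: (-1, 6) → (11, 6)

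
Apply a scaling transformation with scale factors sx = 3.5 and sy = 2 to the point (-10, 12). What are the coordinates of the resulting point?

Scaling matrix:
[[3.50, 0], [0, 2]]
Result: (-10 × 3.5, 12 × 2) = (-35, 24)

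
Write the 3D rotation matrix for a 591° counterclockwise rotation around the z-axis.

Rotation matrix for counterclockwise 591° around z-axis:
cos(591°) = -0.6293, sin(591°) = -0.7771
Result: [[-0.6293, 0.7771, 0], [-0.7771, -0.6293, 0], [0, 0, 1]]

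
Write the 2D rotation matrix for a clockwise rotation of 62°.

Rotation matrix formula: [[cos θ, -sin θ], [sin θ, cos θ]]
A clockwise rotation by 62° is equivalent to a counterclockwise rotation by -62°.
For θ = -62°:
cos(-62°) = 0.4695
sin(-62°) = -0.8829
Result: [[0.4695, 0.8829], [-0.8829, 0.4695]]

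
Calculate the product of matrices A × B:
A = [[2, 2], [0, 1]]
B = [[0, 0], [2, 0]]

Matrix multiplication:
C[0][0] = 2×0 + 2×2 = 4
C[0][1] = 2×0 + 2×0 = 0
C[1][0] = 0×0 + 1×2 = 2
C[1][1] = 0×0 + 1×0 = 0
Result: [[4, 0], [2, 0]]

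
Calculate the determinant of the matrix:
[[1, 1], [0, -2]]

For a 2×2 matrix [[a, b], [c, d]], det = ad - bc
det = (1)(-2) - (1)(0) = -2 - 0 = -2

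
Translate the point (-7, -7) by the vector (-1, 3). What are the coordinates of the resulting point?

Translation by (-1, 3) (homogeneous matrix [[1, 0, -1], [0, 1, 3], [0, 0, 1]]):
x' = -7 + -1 = -8
y' = -7 + 3 = -4
Result: (-8, -4)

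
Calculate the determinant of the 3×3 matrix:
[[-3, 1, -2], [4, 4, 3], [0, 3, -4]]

Expansion along first row:
det = -3·det([[4,3],[3,-4]]) - 1·det([[4,3],[0,-4]]) + -2·det([[4,4],[0,3]])
    = -3·(4·-4 - 3·3) - 1·(4·-4 - 3·0) + -2·(4·3 - 4·0)
    = -3·-25 - 1·-16 + -2·12
    = 75 + 16 + -24 = 67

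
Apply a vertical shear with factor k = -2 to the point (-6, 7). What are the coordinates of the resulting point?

Shear matrix for vertical shear with factor k = -2:
[[1, 0], [-2, 1]]
Result: (-6, 7) → (-6, 19)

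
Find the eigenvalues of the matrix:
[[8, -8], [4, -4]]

Characteristic equation: det(A - λI) = 0
λ² - (trace)λ + (det) = 0
trace = 8 + -4 = 4, det = (8)(-4) - (-8)(4) = 0
λ² - (4)λ + (0) = 0
λ = (4 ± √((4)² - 4·(0))) / 2 = (4 ± √16) / 2
Solving: λ = 0, 4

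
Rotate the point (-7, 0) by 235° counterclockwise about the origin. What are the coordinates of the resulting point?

Rotation matrix for 235°: [[cos 235°, -sin 235°], [sin 235°, cos 235°]] ≈ [[-0.573576, 0.819152], [-0.819152, -0.573576]]
[[-0.573576, 0.819152], [-0.819152, -0.573576]] × [-7, 0]ᵀ ≈ [4.0150, 5.7341]ᵀ
Result: (4.0150, 5.7341)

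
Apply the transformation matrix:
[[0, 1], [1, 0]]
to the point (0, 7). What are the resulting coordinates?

Matrix multiplication:
[[0, 1], [1, 0]] × [0, 7]ᵀ
= [(0)(0) + (1)(7), (1)(0) + (0)(7)]ᵀ
= [7, 0]ᵀ
Result: (7, 0)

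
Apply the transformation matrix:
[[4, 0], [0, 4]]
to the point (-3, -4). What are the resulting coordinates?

Matrix multiplication:
[[4, 0], [0, 4]] × [-3, -4]ᵀ
= [(4)(-3) + (0)(-4), (0)(-3) + (4)(-4)]ᵀ
= [-12, -16]ᵀ
Result: (-12, -16)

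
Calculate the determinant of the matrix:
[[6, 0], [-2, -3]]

For a 2×2 matrix [[a, b], [c, d]], det = ad - bc
det = (6)(-3) - (0)(-2) = -18 - 0 = -18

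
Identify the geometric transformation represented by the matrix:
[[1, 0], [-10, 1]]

This matrix represents: vertical shear with factor -10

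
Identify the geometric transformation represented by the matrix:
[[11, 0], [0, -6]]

This matrix represents: non-uniform scaling by sx = 11, sy = -6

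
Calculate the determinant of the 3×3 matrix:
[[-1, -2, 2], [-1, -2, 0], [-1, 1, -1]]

Expansion along first row:
det = -1·det([[-2,0],[1,-1]]) - -2·det([[-1,0],[-1,-1]]) + 2·det([[-1,-2],[-1,1]])
    = -1·(-2·-1 - 0·1) - -2·(-1·-1 - 0·-1) + 2·(-1·1 - -2·-1)
    = -1·2 - -2·1 + 2·-3
    = -2 + 2 + -6 = -6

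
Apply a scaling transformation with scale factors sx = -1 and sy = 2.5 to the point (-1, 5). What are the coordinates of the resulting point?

Scaling matrix:
[[-1, 0], [0, 2.50]]
Result: (-1 × -1, 5 × 2.5) = (1, 12.5)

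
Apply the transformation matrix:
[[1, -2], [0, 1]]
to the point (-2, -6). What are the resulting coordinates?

Matrix multiplication:
[[1, -2], [0, 1]] × [-2, -6]ᵀ
= [(1)(-2) + (-2)(-6), (0)(-2) + (1)(-6)]ᵀ
= [10, -6]ᵀ
Result: (10, -6)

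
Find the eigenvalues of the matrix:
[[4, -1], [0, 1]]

Characteristic equation: det(A - λI) = 0
λ² - (trace)λ + (det) = 0
trace = 4 + 1 = 5, det = (4)(1) - (-1)(0) = 4
λ² - (5)λ + (4) = 0
λ = (5 ± √((5)² - 4·(4))) / 2 = (5 ± √9) / 2
Solving: λ = 1, 4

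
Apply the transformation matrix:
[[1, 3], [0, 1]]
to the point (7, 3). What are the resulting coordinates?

Matrix multiplication:
[[1, 3], [0, 1]] × [7, 3]ᵀ
= [(1)(7) + (3)(3), (0)(7) + (1)(3)]ᵀ
= [16, 3]ᵀ
Result: (16, 3)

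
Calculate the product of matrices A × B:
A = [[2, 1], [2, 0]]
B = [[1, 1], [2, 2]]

Matrix multiplication:
C[0][0] = 2×1 + 1×2 = 4
C[0][1] = 2×1 + 1×2 = 4
C[1][0] = 2×1 + 0×2 = 2
C[1][1] = 2×1 + 0×2 = 2
Result: [[4, 4], [2, 2]]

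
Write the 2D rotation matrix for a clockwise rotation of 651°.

Rotation matrix formula: [[cos θ, -sin θ], [sin θ, cos θ]]
A clockwise rotation by 651° is equivalent to a counterclockwise rotation by -651°.
For θ = -651°:
cos(-651°) = 0.3584
sin(-651°) = 0.9336
Result: [[0.3584, -0.9336], [0.9336, 0.3584]]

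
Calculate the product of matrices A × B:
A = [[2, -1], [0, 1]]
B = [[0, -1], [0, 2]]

Matrix multiplication:
C[0][0] = 2×0 + -1×0 = 0
C[0][1] = 2×-1 + -1×2 = -4
C[1][0] = 0×0 + 1×0 = 0
C[1][1] = 0×-1 + 1×2 = 2
Result: [[0, -4], [0, 2]]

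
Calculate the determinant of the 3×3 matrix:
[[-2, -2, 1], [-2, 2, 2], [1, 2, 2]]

Expansion along first row:
det = -2·det([[2,2],[2,2]]) - -2·det([[-2,2],[1,2]]) + 1·det([[-2,2],[1,2]])
    = -2·(2·2 - 2·2) - -2·(-2·2 - 2·1) + 1·(-2·2 - 2·1)
    = -2·0 - -2·-6 + 1·-6
    = 0 + -12 + -6 = -18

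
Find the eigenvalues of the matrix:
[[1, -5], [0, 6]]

Characteristic equation: det(A - λI) = 0
λ² - (trace)λ + (det) = 0
trace = 1 + 6 = 7, det = (1)(6) - (-5)(0) = 6
λ² - (7)λ + (6) = 0
λ = (7 ± √((7)² - 4·(6))) / 2 = (7 ± √25) / 2
Solving: λ = 1, 6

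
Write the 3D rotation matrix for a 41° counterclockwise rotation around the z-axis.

Rotation matrix for counterclockwise 41° around z-axis:
cos(41°) = 0.7547, sin(41°) = 0.6561
Result: [[0.7547, -0.6561, 0], [0.6561, 0.7547, 0], [0, 0, 1]]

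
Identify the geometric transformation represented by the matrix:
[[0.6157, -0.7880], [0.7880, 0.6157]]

This matrix represents: rotation by 52° counterclockwise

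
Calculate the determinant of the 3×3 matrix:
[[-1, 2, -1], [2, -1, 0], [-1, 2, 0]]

Expansion along first row:
det = -1·det([[-1,0],[2,0]]) - 2·det([[2,0],[-1,0]]) + -1·det([[2,-1],[-1,2]])
    = -1·(-1·0 - 0·2) - 2·(2·0 - 0·-1) + -1·(2·2 - -1·-1)
    = -1·0 - 2·0 + -1·3
    = 0 + 0 + -3 = -3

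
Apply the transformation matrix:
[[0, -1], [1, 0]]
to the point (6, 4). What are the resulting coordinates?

Matrix multiplication:
[[0, -1], [1, 0]] × [6, 4]ᵀ
= [(0)(6) + (-1)(4), (1)(6) + (0)(4)]ᵀ
= [-4, 6]ᵀ
Result: (-4, 6)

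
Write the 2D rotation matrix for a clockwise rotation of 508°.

Rotation matrix formula: [[cos θ, -sin θ], [sin θ, cos θ]]
A clockwise rotation by 508° is equivalent to a counterclockwise rotation by -508°.
For θ = -508°:
cos(-508°) = -0.8480
sin(-508°) = -0.5299
Result: [[-0.8480, 0.5299], [-0.5299, -0.8480]]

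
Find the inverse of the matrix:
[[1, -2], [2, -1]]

For [[a,b],[c,d]], inverse = (1/det)·[[d,-b],[-c,a]]
det = (1)(-1) - (-2)(2) = -1 - -4 = 3
Inverse = (1/3)·[[-1, 2], [-2, 1]]
= [[-1/3, 2/3], [-2/3, 1/3]]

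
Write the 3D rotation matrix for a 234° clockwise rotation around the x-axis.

Rotation matrix for clockwise 234° around x-axis:
A clockwise rotation by 234° is a counterclockwise rotation by -234°.
cos(-234°) = -0.5878, sin(-234°) = 0.8090
Result: [[1, 0, 0], [0, -0.5878, -0.8090], [0, 0.8090, -0.5878]]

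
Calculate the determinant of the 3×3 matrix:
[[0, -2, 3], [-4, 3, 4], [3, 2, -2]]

Expansion along first row:
det = 0·det([[3,4],[2,-2]]) - -2·det([[-4,4],[3,-2]]) + 3·det([[-4,3],[3,2]])
    = 0·(3·-2 - 4·2) - -2·(-4·-2 - 4·3) + 3·(-4·2 - 3·3)
    = 0·-14 - -2·-4 + 3·-17
    = 0 + -8 + -51 = -59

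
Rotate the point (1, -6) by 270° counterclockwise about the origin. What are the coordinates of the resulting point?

Rotation matrix for 270°: [[cos 270°, -sin 270°], [sin 270°, cos 270°]] = [[0, 1], [-1, 0]]
[[0, 1], [-1, 0]] × [1, -6]ᵀ = [-6, -1]ᵀ
Result: (-6, -1)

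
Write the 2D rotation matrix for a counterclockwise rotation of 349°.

Rotation matrix formula: [[cos θ, -sin θ], [sin θ, cos θ]]
For θ = 349°:
cos(349°) = 0.9816
sin(349°) = -0.1908
Result: [[0.9816, 0.1908], [-0.1908, 0.9816]]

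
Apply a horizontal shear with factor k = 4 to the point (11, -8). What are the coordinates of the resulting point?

Shear matrix for horizontal shear with factor k = 4:
[[1, 4], [0, 1]]
Result: (11, -8) → (-21, -8)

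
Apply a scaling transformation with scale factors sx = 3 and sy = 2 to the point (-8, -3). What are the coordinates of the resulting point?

Scaling matrix:
[[3, 0], [0, 2]]
Result: (-8 × 3, -3 × 2) = (-24, -6)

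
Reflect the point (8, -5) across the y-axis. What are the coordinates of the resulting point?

Reflection across y-axis: (8, -5) → (-8, -5)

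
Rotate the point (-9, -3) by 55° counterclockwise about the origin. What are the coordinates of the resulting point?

Rotation matrix for 55°: [[cos 55°, -sin 55°], [sin 55°, cos 55°]] ≈ [[0.573576, -0.819152], [0.819152, 0.573576]]
[[0.573576, -0.819152], [0.819152, 0.573576]] × [-9, -3]ᵀ ≈ [-2.7047, -9.0931]ᵀ
Result: (-2.7047, -9.0931)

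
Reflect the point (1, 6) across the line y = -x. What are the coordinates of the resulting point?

Reflection across line y = -x: (1, 6) → (-6, -1)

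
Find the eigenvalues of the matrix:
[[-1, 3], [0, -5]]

Characteristic equation: det(A - λI) = 0
λ² - (trace)λ + (det) = 0
trace = -1 + -5 = -6, det = (-1)(-5) - (3)(0) = 5
λ² - (-6)λ + (5) = 0
λ = (-6 ± √((-6)² - 4·(5))) / 2 = (-6 ± √16) / 2
Solving: λ = -5, -1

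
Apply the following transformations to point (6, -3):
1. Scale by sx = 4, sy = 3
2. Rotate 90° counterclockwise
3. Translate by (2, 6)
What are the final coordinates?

Step 1: Scale → (24, -9)
Step 2: Rotate 90° → (9, 24)
Step 3: Translate → (11, 30)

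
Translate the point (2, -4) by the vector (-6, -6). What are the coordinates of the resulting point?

Translation by (-6, -6) (homogeneous matrix [[1, 0, -6], [0, 1, -6], [0, 0, 1]]):
x' = 2 + -6 = -4
y' = -4 + -6 = -10
Result: (-4, -10)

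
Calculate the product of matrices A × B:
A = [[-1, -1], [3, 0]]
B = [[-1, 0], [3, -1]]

Matrix multiplication:
C[0][0] = -1×-1 + -1×3 = -2
C[0][1] = -1×0 + -1×-1 = 1
C[1][0] = 3×-1 + 0×3 = -3
C[1][1] = 3×0 + 0×-1 = 0
Result: [[-2, 1], [-3, 0]]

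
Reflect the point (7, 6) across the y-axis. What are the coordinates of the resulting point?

Reflection across y-axis: (7, 6) → (-7, 6)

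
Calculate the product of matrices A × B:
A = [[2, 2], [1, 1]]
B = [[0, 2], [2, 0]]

Matrix multiplication:
C[0][0] = 2×0 + 2×2 = 4
C[0][1] = 2×2 + 2×0 = 4
C[1][0] = 1×0 + 1×2 = 2
C[1][1] = 1×2 + 1×0 = 2
Result: [[4, 4], [2, 2]]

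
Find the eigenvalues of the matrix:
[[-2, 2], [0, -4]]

Characteristic equation: det(A - λI) = 0
λ² - (trace)λ + (det) = 0
trace = -2 + -4 = -6, det = (-2)(-4) - (2)(0) = 8
λ² - (-6)λ + (8) = 0
λ = (-6 ± √((-6)² - 4·(8))) / 2 = (-6 ± √4) / 2
Solving: λ = -4, -2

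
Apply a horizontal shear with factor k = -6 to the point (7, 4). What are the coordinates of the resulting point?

Shear matrix for horizontal shear with factor k = -6:
[[1, -6], [0, 1]]
Result: (7, 4) → (-17, 4)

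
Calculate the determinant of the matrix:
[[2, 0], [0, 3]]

For a 2×2 matrix [[a, b], [c, d]], det = ad - bc
det = (2)(3) - (0)(0) = 6 - 0 = 6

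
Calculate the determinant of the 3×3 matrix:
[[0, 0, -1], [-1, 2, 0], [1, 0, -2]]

Expansion along first row:
det = 0·det([[2,0],[0,-2]]) - 0·det([[-1,0],[1,-2]]) + -1·det([[-1,2],[1,0]])
    = 0·(2·-2 - 0·0) - 0·(-1·-2 - 0·1) + -1·(-1·0 - 2·1)
    = 0·-4 - 0·2 + -1·-2
    = 0 + 0 + 2 = 2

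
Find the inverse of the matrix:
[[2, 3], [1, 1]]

For [[a,b],[c,d]], inverse = (1/det)·[[d,-b],[-c,a]]
det = (2)(1) - (3)(1) = 2 - 3 = -1
Inverse = (1/-1)·[[1, -3], [-1, 2]]
= [[-1, 3], [1, -2]]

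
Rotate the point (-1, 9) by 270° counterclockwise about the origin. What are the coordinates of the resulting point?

Rotation matrix for 270°: [[cos 270°, -sin 270°], [sin 270°, cos 270°]] = [[0, 1], [-1, 0]]
[[0, 1], [-1, 0]] × [-1, 9]ᵀ = [9, 1]ᵀ
Result: (9, 1)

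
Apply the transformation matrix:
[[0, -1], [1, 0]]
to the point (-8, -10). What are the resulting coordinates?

Matrix multiplication:
[[0, -1], [1, 0]] × [-8, -10]ᵀ
= [(0)(-8) + (-1)(-10), (1)(-8) + (0)(-10)]ᵀ
= [10, -8]ᵀ
Result: (10, -8)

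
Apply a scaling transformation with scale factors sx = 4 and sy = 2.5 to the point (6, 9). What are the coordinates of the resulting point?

Scaling matrix:
[[4, 0], [0, 2.50]]
Result: (6 × 4, 9 × 2.5) = (24, 22.5)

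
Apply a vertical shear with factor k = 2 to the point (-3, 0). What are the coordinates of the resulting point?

Shear matrix for vertical shear with factor k = 2:
[[1, 0], [2, 1]]
Result: (-3, 0) → (-3, -6)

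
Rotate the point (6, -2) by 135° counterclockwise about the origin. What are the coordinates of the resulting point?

Rotation matrix for 135°: [[cos 135°, -sin 135°], [sin 135°, cos 135°]] ≈ [[-0.707107, -0.707107], [0.707107, -0.707107]]
[[-0.707107, -0.707107], [0.707107, -0.707107]] × [6, -2]ᵀ ≈ [-2.8284, 5.6569]ᵀ
Result: (-2.8284, 5.6569)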